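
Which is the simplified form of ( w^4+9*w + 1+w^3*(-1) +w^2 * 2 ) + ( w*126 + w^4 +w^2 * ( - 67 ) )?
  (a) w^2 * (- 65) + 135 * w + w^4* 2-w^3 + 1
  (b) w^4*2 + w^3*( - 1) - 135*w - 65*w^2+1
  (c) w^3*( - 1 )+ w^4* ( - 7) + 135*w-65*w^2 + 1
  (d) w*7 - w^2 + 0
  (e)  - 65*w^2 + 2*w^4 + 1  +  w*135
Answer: a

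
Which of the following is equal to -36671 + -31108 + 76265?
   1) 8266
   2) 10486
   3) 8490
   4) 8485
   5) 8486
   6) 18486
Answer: 5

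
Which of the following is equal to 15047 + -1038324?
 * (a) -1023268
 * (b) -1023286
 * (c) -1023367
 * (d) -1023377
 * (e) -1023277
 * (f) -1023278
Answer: e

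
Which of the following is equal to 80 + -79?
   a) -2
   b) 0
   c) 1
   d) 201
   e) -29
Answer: c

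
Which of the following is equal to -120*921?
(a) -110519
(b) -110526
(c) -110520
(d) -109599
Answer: c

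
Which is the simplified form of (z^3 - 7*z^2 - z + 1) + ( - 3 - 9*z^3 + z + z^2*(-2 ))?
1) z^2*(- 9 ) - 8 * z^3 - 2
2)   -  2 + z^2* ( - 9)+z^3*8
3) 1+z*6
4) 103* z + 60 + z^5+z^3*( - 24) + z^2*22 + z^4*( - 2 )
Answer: 1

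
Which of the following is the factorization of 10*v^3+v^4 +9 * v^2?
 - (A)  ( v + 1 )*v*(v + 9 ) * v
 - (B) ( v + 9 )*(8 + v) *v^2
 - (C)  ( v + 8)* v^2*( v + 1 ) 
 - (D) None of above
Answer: A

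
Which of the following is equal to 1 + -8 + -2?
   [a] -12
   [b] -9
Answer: b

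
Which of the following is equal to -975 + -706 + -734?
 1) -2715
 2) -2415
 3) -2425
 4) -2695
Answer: 2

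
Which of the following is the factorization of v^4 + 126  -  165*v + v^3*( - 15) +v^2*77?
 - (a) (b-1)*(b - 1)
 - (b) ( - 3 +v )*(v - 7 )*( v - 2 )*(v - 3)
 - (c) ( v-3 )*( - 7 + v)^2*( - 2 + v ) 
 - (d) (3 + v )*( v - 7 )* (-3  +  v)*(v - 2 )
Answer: b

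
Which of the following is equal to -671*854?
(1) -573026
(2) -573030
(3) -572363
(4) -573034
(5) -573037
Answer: 4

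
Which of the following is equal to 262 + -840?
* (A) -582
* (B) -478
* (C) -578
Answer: C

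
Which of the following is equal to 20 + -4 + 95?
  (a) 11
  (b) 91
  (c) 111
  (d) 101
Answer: c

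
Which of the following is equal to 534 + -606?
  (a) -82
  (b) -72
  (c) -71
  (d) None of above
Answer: b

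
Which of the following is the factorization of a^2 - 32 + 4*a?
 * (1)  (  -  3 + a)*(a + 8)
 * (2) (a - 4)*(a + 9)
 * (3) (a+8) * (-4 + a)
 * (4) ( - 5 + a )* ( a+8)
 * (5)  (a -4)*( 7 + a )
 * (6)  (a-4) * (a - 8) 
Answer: 3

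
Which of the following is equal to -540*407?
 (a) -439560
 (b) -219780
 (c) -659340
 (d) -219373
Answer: b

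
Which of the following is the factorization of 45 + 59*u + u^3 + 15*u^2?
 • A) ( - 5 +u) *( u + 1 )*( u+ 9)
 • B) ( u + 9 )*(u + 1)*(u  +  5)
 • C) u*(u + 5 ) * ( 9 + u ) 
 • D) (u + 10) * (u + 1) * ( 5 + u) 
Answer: B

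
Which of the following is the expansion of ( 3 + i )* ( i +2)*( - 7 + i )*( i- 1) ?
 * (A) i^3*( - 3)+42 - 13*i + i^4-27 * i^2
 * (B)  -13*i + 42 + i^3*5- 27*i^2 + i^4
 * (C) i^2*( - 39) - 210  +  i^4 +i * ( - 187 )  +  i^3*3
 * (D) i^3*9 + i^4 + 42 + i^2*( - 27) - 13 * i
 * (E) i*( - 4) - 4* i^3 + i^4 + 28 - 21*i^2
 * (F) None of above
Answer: A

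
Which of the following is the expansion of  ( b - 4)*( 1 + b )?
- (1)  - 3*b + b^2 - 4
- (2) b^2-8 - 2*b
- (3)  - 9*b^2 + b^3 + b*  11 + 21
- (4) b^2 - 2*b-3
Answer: 1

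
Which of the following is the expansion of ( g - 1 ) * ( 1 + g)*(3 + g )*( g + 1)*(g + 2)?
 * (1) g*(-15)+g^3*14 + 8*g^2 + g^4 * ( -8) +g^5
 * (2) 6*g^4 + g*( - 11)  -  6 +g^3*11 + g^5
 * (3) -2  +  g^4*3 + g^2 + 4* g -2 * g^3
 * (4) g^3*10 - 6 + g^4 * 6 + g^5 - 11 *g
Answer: 4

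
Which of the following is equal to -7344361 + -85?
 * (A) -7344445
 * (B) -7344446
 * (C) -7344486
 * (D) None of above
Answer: B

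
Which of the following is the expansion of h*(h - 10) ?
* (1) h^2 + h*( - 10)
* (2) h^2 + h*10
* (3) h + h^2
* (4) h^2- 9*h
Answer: 1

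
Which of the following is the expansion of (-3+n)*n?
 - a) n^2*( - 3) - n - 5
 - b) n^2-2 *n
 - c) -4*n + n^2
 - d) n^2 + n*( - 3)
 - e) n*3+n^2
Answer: d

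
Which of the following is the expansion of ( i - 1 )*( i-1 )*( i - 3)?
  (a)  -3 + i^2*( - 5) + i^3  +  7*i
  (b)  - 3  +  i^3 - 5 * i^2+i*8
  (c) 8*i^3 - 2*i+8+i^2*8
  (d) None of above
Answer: a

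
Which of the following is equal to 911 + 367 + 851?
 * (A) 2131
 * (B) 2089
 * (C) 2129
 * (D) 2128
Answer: C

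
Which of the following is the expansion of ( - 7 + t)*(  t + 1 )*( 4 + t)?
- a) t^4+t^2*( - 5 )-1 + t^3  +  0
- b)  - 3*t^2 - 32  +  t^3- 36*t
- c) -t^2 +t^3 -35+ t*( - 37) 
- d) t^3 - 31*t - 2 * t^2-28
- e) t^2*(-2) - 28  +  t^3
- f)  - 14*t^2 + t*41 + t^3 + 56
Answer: d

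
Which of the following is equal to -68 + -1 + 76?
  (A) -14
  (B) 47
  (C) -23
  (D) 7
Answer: D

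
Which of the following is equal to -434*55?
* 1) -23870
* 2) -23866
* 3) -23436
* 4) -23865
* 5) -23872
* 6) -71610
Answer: 1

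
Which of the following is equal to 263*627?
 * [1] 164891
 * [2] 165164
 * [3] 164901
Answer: 3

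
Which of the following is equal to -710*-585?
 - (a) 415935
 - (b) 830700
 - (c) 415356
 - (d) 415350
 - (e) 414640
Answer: d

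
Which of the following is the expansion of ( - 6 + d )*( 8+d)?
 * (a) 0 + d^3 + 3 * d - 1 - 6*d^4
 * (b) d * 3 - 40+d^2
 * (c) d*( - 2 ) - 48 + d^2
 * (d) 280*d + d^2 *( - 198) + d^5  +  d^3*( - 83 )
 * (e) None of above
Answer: e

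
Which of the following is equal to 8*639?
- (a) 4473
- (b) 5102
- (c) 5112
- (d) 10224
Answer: c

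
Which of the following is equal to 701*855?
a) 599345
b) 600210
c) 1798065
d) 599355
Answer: d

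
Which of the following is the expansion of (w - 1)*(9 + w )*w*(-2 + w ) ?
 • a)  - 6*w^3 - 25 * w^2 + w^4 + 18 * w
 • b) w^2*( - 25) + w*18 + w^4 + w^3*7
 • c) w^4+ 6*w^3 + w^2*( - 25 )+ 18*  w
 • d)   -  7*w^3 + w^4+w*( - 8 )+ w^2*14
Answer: c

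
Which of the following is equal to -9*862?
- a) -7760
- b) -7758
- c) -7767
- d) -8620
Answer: b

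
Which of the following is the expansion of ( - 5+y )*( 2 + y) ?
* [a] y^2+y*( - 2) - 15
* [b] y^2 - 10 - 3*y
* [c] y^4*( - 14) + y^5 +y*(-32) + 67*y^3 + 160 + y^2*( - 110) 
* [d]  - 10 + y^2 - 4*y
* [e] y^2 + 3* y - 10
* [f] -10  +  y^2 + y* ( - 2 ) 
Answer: b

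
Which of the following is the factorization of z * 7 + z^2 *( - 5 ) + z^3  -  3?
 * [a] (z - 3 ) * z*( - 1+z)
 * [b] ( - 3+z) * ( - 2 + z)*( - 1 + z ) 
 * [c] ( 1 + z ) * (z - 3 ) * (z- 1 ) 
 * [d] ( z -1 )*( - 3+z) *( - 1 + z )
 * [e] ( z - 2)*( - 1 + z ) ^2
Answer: d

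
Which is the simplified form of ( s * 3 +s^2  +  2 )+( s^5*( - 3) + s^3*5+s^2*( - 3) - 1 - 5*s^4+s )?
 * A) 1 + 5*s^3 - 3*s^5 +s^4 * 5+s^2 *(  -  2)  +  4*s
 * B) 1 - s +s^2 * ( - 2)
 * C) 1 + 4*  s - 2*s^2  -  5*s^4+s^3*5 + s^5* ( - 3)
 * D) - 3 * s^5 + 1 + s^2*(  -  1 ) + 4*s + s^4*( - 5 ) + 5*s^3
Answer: C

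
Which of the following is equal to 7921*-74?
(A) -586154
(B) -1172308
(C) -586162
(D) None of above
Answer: A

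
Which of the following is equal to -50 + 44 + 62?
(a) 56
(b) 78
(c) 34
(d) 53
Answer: a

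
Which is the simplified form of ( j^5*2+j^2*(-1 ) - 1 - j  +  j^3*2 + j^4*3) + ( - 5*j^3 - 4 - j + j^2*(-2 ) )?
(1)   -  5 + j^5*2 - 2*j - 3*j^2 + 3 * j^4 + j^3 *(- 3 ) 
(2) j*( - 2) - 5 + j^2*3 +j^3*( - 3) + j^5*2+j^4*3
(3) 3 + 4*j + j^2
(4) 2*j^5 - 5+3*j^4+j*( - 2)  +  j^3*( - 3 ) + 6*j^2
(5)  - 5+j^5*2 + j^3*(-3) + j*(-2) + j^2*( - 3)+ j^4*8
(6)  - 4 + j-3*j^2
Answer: 1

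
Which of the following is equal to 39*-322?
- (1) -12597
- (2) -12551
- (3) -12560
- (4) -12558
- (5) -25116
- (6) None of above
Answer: 4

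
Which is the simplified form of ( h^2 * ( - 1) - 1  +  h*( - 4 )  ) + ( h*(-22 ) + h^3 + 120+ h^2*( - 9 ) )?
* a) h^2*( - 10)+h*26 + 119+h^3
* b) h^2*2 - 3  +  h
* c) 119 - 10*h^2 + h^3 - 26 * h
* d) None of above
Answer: c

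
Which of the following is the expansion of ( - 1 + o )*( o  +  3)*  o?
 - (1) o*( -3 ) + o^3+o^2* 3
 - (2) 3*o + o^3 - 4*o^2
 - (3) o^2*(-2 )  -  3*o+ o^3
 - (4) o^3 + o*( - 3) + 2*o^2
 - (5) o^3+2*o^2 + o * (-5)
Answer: 4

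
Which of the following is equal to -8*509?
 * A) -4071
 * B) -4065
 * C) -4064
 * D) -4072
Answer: D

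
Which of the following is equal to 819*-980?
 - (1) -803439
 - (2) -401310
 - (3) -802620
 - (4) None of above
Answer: 3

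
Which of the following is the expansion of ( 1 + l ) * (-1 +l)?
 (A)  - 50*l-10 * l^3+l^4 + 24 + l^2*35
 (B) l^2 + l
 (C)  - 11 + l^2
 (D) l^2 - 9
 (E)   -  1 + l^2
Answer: E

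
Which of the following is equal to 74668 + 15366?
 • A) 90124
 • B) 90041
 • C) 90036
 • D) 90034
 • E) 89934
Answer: D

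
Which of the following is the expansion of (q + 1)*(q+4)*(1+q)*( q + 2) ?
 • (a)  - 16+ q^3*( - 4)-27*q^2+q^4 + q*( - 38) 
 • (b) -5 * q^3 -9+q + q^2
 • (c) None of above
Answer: c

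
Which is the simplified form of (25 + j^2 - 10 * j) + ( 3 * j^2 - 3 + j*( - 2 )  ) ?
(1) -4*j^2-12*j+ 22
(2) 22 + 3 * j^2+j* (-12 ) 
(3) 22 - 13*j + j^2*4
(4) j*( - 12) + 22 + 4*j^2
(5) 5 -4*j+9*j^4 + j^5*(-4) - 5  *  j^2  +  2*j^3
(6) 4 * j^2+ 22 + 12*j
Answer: 4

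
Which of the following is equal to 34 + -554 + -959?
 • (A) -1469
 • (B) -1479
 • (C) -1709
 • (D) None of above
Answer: B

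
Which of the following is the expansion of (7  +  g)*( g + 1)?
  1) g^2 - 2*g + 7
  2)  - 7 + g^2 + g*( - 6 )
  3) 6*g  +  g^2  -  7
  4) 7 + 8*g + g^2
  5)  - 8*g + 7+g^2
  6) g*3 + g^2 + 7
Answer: 4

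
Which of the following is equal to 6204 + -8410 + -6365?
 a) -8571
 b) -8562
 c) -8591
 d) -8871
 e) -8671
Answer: a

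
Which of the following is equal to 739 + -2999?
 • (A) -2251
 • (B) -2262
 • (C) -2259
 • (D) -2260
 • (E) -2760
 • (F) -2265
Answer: D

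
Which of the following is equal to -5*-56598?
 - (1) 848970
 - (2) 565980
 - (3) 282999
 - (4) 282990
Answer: 4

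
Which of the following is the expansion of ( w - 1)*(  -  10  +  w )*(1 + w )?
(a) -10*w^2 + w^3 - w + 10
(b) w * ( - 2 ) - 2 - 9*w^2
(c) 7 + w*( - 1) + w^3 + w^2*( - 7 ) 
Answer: a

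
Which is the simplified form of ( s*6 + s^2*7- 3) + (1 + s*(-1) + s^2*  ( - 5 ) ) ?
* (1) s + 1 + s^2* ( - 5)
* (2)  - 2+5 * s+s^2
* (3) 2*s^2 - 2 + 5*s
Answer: 3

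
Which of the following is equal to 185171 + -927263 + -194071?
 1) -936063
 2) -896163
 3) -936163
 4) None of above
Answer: 3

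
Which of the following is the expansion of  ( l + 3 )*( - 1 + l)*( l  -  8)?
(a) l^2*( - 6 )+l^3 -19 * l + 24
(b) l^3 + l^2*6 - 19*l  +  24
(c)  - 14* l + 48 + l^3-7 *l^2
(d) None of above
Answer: a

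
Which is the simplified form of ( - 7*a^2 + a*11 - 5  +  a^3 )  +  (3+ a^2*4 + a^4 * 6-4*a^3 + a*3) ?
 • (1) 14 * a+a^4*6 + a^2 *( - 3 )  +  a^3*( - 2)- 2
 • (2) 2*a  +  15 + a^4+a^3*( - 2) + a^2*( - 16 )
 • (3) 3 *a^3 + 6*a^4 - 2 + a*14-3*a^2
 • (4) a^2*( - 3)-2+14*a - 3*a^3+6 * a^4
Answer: 4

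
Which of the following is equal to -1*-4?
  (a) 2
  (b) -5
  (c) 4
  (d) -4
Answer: c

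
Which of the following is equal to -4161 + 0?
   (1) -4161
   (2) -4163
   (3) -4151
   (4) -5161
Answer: 1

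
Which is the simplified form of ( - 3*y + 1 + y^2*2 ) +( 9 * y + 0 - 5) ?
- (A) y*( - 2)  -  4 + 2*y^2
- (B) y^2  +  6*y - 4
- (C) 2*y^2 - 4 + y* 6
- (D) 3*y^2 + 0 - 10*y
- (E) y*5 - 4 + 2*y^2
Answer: C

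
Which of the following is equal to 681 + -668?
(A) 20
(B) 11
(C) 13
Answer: C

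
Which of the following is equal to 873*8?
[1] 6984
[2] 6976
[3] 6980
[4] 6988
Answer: 1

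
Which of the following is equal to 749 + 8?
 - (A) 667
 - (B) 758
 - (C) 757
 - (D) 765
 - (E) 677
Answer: C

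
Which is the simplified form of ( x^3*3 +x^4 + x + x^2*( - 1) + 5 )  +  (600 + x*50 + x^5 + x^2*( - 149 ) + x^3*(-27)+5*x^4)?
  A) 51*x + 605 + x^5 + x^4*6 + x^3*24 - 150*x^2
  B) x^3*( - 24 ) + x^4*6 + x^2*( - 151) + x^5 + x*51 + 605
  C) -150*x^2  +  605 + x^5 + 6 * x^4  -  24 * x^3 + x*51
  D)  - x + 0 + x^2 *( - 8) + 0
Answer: C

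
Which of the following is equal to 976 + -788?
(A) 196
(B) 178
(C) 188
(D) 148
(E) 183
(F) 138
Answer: C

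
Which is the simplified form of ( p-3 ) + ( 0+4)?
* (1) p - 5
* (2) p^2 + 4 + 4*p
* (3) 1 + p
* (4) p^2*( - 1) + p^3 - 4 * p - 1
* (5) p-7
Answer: 3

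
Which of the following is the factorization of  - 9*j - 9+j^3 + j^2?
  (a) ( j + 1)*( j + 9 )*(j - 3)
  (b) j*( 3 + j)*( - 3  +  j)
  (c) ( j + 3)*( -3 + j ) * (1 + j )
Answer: c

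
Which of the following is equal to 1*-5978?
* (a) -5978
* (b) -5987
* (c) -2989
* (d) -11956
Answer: a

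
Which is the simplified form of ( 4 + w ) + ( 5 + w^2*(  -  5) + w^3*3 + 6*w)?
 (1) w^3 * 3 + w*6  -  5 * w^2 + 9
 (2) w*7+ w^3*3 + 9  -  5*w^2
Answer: 2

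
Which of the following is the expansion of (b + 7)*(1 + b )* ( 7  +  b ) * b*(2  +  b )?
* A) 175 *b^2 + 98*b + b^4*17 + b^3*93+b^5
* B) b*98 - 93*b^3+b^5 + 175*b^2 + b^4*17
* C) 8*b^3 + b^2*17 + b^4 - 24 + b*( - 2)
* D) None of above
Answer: A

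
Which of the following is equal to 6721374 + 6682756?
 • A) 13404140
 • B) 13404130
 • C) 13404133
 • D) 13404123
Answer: B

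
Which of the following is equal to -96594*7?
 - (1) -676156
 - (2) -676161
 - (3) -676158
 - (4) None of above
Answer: 3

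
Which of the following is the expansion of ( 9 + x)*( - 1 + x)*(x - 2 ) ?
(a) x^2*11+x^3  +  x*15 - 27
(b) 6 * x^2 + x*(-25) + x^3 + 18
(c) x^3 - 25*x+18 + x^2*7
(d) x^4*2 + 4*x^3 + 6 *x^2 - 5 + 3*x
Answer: b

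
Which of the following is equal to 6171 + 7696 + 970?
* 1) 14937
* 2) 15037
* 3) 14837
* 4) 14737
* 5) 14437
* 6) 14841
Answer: 3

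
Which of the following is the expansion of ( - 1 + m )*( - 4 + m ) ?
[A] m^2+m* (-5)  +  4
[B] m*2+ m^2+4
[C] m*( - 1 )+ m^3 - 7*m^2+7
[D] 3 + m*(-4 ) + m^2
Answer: A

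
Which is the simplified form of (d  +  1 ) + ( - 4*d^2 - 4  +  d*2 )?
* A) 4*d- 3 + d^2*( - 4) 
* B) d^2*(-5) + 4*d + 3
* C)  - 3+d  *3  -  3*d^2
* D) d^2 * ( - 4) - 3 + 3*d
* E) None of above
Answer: D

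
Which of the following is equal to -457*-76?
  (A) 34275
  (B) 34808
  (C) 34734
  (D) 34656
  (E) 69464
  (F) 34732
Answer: F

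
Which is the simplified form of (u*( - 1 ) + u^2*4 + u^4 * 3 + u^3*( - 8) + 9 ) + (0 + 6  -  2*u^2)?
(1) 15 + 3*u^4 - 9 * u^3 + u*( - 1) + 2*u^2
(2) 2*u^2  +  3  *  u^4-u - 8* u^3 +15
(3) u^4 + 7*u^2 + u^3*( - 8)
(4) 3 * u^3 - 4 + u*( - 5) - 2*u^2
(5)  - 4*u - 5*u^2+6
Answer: 2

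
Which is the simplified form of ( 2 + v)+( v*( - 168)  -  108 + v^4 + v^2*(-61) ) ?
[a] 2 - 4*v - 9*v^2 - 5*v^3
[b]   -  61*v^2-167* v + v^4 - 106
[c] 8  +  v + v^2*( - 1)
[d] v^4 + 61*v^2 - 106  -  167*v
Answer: b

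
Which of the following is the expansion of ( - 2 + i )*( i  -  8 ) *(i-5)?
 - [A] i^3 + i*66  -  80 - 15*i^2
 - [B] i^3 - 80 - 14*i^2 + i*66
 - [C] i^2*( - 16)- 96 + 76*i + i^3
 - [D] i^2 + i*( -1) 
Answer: A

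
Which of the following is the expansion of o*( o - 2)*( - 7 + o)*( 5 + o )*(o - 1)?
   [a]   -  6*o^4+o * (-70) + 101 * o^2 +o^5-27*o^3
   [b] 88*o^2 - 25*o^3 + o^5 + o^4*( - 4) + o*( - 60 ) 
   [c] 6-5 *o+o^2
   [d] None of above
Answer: d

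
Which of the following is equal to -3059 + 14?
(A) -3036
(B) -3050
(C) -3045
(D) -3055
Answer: C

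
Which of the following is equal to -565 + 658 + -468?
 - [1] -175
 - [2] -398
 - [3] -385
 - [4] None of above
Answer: 4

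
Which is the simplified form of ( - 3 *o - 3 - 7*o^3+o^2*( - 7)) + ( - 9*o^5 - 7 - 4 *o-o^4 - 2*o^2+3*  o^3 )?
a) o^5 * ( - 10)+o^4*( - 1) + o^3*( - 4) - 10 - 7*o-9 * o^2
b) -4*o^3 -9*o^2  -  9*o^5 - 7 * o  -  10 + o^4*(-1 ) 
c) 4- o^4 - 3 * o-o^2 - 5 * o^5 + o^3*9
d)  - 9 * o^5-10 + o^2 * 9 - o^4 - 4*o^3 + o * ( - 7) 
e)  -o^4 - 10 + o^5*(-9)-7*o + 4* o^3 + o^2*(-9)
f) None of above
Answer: b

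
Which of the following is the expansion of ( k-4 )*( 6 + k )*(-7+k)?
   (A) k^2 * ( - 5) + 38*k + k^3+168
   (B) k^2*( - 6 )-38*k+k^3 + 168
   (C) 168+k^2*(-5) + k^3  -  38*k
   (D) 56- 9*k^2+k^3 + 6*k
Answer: C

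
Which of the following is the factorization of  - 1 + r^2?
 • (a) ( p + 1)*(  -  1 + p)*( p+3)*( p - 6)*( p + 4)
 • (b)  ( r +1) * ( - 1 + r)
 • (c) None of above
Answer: b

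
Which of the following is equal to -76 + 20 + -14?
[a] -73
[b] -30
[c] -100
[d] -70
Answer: d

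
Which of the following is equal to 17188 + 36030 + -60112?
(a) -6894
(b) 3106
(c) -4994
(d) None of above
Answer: a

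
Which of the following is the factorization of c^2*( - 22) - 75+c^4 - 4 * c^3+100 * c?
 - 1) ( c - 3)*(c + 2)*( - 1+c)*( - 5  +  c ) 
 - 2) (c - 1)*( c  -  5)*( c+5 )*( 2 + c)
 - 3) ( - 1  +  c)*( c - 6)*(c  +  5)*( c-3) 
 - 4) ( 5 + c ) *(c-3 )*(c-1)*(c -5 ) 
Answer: 4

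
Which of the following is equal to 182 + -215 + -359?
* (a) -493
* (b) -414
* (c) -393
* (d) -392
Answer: d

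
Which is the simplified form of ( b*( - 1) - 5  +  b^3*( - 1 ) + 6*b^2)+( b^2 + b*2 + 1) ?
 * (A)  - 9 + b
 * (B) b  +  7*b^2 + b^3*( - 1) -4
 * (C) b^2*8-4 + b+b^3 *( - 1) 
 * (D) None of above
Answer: B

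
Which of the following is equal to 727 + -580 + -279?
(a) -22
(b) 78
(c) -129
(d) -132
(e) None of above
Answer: d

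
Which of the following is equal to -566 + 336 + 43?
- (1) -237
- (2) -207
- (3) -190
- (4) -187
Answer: 4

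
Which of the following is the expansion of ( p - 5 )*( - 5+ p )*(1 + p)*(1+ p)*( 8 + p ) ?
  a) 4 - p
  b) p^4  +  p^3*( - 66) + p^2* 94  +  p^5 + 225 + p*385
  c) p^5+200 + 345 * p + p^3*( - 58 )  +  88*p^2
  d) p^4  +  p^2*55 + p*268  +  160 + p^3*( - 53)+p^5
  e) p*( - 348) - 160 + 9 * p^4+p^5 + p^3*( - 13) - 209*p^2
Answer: c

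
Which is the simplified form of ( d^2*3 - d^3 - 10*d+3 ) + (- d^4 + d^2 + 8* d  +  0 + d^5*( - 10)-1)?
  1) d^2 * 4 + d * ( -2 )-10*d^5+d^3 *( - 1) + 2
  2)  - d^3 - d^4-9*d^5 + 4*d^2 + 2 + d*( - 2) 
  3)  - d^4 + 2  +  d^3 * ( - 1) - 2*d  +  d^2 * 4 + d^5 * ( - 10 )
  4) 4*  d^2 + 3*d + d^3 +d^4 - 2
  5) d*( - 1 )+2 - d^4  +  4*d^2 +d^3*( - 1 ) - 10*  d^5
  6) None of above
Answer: 3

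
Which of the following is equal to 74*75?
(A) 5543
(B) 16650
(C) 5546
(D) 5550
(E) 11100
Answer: D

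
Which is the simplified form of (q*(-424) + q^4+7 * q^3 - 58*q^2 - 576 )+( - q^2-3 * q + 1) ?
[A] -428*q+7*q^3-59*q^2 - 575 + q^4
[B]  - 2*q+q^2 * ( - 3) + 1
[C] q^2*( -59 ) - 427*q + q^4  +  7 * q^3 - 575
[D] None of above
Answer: C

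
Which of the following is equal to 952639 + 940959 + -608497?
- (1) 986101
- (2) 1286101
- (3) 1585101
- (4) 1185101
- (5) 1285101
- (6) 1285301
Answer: 5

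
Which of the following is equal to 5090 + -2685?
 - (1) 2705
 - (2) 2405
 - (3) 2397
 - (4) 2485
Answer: 2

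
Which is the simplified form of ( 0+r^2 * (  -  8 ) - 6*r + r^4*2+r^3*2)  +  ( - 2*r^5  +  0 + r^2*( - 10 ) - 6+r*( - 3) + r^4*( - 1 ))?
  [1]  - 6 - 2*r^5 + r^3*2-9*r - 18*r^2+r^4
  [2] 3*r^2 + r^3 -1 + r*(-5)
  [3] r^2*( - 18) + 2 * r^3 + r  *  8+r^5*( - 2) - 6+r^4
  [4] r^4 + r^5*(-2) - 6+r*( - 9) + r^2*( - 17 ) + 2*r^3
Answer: 1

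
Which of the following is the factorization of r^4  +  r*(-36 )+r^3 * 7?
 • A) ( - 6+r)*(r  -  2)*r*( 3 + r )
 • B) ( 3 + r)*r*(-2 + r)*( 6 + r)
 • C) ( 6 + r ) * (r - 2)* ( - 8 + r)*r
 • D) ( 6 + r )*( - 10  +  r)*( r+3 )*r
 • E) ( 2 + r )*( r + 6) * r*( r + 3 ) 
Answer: B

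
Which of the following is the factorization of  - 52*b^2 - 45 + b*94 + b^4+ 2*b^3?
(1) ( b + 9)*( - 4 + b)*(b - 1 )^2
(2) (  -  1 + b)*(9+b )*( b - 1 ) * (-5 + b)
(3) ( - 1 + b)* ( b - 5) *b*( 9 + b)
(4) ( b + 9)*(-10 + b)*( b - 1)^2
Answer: 2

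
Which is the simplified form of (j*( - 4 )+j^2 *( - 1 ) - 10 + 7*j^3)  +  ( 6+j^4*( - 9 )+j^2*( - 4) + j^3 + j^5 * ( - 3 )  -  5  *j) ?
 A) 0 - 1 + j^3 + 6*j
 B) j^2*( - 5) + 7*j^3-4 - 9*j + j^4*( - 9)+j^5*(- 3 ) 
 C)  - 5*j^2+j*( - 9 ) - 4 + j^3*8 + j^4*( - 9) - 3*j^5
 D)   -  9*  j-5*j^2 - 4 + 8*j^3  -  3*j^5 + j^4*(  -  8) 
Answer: C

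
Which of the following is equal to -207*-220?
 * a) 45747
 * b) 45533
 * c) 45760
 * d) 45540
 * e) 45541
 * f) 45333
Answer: d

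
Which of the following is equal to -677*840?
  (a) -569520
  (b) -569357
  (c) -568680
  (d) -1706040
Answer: c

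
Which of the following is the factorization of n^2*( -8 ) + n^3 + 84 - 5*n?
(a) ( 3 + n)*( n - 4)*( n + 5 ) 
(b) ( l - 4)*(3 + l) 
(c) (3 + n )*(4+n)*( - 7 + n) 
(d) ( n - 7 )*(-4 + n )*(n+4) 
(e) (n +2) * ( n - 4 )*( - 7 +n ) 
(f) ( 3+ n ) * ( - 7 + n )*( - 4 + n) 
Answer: f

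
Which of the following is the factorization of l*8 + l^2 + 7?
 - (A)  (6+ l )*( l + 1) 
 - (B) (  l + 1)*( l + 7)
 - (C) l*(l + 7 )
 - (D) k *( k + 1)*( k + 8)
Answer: B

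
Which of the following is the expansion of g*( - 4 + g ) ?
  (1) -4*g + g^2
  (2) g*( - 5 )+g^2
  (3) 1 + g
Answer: 1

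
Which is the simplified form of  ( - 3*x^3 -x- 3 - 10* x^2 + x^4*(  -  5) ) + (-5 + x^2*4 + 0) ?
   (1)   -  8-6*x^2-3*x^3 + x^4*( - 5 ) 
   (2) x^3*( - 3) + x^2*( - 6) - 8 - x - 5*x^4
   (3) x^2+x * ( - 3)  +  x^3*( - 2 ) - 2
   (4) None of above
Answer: 2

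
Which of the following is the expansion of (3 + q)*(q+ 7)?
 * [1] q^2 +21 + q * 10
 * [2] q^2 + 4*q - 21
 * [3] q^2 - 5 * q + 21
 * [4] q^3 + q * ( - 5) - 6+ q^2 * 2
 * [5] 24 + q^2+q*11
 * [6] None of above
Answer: 1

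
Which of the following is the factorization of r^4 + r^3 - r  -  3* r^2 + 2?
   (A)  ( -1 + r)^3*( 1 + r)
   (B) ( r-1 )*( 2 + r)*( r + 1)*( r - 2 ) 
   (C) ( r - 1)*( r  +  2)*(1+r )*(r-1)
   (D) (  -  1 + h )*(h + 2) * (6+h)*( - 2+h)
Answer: C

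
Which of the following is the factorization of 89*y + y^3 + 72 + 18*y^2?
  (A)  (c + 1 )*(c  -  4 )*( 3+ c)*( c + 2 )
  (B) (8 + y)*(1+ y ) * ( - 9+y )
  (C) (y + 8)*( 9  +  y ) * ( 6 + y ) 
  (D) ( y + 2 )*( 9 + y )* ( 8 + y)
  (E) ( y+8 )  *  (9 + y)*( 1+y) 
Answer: E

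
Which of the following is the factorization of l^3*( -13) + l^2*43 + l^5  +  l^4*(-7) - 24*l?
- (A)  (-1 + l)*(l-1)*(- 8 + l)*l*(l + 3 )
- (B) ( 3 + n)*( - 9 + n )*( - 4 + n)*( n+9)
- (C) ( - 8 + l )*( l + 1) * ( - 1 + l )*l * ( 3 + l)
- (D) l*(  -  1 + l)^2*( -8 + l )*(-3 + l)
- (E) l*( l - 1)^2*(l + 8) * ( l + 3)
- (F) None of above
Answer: A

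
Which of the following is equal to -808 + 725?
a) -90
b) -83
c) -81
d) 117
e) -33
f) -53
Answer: b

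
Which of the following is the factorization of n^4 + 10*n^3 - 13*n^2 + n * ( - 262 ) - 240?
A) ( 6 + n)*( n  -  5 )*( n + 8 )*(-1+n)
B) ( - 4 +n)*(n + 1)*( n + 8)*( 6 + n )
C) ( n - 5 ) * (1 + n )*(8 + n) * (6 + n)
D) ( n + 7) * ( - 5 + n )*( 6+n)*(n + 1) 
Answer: C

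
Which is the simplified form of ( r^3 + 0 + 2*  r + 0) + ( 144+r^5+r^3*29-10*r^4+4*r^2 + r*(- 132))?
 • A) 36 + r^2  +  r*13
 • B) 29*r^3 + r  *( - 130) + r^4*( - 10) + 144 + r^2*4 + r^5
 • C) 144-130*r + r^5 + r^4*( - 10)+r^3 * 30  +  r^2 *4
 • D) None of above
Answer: C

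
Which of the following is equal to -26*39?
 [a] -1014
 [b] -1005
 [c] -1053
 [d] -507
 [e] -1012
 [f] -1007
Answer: a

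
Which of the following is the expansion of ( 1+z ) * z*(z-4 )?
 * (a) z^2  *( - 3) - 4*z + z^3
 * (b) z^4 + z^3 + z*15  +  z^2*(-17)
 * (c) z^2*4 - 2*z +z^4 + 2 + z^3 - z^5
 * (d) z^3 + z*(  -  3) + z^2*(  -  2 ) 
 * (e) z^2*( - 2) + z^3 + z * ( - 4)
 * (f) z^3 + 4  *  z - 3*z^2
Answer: a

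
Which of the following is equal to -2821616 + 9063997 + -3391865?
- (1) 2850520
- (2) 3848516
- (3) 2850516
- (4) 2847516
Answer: 3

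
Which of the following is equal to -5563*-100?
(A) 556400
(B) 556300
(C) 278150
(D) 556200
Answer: B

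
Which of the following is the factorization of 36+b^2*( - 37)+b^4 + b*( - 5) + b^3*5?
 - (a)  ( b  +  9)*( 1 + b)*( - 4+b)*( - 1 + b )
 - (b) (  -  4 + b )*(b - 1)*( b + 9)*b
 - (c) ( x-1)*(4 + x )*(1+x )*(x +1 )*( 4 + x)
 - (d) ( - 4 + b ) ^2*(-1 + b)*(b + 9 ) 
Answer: a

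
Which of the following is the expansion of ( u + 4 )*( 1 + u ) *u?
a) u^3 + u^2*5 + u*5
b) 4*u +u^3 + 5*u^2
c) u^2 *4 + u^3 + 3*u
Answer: b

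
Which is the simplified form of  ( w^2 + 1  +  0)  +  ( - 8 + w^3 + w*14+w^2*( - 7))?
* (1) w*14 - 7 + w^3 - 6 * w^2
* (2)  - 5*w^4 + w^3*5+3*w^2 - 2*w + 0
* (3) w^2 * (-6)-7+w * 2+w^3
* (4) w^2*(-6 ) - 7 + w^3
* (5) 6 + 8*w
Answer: 1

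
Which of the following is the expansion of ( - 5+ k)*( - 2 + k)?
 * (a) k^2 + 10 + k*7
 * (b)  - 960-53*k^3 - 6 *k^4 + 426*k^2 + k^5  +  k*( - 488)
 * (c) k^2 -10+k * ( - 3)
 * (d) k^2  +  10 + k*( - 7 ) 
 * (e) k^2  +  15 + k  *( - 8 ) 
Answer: d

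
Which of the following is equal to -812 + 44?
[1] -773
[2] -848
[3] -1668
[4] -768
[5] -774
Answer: 4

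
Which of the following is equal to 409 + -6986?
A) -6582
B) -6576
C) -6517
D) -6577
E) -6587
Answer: D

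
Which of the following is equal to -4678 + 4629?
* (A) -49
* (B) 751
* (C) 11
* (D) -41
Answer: A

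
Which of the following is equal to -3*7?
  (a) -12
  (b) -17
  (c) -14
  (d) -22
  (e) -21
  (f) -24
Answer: e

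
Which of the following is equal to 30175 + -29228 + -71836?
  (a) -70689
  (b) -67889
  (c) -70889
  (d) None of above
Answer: c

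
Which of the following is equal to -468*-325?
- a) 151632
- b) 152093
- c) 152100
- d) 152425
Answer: c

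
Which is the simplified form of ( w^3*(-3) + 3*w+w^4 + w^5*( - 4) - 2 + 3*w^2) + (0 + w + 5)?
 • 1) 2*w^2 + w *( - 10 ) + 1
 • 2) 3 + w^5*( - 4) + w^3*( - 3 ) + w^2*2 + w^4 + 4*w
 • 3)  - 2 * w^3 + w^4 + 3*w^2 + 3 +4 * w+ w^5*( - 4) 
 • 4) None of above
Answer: 4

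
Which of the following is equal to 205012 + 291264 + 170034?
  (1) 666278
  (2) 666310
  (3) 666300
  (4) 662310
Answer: 2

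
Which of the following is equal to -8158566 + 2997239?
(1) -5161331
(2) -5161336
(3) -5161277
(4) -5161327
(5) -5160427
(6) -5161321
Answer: 4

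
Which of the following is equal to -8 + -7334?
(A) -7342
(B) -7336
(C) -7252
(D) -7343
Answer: A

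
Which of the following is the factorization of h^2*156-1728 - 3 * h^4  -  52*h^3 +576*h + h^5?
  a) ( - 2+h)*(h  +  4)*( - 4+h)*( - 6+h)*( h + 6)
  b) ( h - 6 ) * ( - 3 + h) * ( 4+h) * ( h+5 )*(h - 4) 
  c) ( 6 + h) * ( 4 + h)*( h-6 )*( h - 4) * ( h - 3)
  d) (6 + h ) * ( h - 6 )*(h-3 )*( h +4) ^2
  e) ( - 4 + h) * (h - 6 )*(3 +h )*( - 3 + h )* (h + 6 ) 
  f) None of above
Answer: c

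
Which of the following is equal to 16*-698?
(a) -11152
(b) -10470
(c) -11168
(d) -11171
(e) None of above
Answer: c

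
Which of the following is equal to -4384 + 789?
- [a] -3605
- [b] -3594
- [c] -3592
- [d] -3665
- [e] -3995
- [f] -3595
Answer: f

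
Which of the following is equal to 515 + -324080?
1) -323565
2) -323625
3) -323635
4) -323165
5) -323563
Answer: 1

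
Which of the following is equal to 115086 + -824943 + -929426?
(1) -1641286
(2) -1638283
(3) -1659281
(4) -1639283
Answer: 4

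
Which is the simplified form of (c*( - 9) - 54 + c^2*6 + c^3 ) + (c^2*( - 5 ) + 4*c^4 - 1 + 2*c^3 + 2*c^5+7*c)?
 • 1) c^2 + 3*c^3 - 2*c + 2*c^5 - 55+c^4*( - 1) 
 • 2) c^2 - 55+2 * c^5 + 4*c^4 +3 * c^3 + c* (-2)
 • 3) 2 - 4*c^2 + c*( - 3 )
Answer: 2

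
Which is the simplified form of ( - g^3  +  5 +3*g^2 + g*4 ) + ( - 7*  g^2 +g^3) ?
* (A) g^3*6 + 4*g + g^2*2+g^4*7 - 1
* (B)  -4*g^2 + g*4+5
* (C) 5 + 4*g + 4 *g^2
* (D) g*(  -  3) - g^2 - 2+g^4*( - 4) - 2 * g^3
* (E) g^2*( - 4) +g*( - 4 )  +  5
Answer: B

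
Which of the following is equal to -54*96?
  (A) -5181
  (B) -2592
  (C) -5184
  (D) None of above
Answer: C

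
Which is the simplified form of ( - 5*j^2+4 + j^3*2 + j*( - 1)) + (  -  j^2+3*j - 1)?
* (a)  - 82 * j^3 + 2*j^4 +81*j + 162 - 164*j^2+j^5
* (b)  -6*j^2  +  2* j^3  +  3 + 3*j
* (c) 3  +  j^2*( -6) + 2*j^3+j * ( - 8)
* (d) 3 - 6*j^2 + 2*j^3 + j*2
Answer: d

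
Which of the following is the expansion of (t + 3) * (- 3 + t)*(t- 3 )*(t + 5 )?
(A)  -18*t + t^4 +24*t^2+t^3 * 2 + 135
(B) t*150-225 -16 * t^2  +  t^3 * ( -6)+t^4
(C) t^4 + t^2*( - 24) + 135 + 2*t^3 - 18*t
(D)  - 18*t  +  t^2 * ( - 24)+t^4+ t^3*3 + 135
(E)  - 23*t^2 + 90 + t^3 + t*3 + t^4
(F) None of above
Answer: C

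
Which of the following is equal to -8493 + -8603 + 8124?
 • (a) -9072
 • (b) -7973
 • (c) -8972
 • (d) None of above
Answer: c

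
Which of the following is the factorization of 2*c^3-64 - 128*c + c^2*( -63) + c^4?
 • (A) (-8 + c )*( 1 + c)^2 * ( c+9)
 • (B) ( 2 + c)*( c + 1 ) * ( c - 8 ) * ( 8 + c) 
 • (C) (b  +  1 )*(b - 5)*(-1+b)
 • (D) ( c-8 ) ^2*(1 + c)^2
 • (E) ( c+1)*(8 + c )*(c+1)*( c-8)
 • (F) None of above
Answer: E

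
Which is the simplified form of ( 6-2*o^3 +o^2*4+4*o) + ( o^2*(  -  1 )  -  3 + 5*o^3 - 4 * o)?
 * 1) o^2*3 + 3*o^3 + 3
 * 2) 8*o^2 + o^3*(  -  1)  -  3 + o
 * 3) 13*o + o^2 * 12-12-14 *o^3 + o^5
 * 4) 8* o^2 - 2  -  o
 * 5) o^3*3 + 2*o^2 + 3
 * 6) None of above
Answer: 1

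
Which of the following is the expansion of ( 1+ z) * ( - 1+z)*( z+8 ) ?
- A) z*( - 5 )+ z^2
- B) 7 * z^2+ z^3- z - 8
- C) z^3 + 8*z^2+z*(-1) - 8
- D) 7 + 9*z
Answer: C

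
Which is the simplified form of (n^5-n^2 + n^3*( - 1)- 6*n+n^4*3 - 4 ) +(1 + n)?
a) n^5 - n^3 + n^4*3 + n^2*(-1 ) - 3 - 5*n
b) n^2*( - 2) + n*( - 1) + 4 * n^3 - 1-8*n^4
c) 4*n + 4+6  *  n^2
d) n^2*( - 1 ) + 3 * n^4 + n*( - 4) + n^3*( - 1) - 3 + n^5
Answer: a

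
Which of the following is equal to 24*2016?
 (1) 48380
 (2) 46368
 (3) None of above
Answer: 3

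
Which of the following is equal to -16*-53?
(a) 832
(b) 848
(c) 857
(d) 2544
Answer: b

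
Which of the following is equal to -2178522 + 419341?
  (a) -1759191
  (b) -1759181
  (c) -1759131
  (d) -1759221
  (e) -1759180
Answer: b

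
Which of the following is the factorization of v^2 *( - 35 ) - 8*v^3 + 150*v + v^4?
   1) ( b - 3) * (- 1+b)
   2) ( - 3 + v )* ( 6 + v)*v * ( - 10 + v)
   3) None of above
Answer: 3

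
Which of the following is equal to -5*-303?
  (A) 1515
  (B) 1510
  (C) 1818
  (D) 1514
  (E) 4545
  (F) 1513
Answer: A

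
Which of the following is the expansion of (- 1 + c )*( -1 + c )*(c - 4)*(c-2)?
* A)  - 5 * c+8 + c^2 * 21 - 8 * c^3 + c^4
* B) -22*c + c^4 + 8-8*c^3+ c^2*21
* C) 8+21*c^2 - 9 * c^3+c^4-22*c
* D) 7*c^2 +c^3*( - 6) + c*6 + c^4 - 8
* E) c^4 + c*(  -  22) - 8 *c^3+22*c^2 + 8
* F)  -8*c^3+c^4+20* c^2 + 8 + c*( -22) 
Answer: B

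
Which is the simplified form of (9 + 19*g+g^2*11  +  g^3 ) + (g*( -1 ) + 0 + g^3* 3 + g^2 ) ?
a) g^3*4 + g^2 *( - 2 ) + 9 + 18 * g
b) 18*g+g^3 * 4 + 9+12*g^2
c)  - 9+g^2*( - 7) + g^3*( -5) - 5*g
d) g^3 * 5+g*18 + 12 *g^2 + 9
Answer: b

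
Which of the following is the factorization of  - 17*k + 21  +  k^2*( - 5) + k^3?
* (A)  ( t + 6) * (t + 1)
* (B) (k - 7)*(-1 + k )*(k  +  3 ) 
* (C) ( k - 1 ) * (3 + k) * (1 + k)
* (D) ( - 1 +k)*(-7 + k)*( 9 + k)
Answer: B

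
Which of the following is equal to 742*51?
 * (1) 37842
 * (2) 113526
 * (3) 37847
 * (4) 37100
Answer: 1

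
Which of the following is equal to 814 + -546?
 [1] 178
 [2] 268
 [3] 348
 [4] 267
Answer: 2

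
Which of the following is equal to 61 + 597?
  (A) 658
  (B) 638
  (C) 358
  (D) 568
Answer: A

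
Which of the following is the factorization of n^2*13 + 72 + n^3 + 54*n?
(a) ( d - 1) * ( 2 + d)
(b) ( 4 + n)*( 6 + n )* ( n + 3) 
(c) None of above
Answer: b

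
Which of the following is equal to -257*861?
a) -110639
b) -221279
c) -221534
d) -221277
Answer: d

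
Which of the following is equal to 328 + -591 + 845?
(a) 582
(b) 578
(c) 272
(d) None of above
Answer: a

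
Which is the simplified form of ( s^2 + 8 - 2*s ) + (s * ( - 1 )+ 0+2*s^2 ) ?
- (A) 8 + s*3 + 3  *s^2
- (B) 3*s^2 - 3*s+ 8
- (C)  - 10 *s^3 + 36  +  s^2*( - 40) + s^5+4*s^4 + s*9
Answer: B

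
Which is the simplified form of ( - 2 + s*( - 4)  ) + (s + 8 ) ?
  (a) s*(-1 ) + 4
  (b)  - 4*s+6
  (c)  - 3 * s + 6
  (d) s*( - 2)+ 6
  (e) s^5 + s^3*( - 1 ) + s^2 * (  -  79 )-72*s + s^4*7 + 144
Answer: c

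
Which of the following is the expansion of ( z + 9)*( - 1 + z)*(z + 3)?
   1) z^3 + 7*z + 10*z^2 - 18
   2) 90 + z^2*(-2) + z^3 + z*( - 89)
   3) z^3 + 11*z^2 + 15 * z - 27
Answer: 3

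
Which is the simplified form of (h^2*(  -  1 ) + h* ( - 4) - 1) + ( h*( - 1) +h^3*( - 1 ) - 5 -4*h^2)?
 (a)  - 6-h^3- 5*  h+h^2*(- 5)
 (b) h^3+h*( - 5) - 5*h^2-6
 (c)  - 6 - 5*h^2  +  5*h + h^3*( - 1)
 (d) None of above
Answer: a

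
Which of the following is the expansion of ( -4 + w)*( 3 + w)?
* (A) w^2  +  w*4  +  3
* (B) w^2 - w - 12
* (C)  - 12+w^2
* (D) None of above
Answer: B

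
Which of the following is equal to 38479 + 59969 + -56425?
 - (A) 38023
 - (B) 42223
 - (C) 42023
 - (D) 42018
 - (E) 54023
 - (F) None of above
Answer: C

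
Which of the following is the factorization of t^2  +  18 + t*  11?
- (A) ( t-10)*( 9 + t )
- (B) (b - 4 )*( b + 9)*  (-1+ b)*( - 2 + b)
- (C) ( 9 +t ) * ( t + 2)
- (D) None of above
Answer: C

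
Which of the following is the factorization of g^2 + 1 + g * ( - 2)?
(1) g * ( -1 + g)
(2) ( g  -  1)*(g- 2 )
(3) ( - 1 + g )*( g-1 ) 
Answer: 3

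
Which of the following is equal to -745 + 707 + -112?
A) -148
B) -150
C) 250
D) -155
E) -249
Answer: B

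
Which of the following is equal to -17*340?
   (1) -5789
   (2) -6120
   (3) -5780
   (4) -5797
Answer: 3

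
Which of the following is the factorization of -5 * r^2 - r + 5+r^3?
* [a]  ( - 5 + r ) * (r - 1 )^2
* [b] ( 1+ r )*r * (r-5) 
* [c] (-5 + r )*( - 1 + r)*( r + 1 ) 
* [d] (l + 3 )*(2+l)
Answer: c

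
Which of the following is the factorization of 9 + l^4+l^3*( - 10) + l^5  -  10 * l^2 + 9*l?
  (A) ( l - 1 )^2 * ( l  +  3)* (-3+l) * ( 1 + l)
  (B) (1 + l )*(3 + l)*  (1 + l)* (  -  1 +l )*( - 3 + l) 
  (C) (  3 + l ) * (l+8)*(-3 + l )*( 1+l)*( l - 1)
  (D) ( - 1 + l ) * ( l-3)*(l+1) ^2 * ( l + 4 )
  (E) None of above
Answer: B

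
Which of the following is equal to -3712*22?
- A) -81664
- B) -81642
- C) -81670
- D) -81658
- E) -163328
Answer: A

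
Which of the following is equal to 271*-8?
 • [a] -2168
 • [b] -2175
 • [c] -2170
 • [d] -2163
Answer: a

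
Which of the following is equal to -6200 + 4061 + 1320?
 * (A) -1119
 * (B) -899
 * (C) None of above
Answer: C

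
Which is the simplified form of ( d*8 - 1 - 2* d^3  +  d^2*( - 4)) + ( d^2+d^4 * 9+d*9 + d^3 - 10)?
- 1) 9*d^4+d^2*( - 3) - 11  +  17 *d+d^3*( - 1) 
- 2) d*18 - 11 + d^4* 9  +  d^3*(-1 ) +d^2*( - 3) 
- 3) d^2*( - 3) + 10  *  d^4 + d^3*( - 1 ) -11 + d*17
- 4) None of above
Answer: 1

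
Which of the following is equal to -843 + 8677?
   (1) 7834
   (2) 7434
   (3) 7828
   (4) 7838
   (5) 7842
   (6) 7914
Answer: 1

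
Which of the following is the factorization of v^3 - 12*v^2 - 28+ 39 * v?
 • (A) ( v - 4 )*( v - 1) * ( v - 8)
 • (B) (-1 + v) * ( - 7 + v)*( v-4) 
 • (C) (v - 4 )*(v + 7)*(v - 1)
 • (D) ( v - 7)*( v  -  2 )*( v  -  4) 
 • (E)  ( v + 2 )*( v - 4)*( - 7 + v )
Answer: B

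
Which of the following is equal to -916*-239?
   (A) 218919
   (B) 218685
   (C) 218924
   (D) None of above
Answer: C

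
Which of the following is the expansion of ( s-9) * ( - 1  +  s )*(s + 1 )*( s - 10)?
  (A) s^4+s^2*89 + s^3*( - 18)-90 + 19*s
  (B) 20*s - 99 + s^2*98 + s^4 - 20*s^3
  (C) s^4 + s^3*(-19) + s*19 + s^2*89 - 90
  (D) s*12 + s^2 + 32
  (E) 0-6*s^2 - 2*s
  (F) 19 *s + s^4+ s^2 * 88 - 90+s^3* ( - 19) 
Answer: C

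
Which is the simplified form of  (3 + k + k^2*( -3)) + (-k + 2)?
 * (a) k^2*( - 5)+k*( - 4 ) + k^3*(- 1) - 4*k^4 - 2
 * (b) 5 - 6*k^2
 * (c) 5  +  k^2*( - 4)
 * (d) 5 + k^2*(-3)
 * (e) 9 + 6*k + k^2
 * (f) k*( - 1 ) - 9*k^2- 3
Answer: d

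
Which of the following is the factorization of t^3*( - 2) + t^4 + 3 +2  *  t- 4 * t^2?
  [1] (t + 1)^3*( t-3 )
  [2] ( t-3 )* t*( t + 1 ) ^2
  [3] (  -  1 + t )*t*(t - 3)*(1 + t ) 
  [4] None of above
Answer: 4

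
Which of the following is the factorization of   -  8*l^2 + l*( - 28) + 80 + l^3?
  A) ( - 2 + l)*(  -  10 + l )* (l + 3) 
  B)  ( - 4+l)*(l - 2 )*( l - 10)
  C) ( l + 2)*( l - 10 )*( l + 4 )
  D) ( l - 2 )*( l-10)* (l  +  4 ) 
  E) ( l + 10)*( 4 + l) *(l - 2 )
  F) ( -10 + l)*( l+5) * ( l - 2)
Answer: D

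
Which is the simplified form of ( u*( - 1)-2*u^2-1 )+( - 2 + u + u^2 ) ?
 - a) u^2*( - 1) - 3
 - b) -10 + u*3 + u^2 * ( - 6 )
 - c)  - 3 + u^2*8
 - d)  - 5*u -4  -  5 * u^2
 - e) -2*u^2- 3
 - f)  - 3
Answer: a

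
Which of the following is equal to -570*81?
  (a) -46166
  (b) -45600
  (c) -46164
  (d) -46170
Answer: d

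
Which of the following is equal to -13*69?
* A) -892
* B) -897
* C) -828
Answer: B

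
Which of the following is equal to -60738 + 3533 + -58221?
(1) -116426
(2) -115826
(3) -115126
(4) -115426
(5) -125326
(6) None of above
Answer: 4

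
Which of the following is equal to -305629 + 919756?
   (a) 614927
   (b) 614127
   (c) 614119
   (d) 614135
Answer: b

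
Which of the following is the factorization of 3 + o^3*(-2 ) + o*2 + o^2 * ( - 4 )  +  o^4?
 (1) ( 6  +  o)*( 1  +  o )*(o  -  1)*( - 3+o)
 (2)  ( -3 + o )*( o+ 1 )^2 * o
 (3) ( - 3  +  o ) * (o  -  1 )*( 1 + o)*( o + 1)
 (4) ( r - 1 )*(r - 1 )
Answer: 3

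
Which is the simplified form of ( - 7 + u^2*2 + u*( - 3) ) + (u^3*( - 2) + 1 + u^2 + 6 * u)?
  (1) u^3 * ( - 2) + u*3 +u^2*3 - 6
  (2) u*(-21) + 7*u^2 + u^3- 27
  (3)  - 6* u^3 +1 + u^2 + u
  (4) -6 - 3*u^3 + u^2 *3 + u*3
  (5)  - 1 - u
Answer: 1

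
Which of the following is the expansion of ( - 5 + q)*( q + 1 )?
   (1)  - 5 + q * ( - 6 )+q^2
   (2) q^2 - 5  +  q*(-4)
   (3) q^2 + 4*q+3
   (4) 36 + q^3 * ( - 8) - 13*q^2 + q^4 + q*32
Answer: 2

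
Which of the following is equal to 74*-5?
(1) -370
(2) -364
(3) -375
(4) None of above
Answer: 1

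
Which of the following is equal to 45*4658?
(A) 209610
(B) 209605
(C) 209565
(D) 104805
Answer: A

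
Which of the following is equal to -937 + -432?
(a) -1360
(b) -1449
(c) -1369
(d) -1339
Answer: c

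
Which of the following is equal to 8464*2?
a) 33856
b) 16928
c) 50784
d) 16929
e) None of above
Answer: b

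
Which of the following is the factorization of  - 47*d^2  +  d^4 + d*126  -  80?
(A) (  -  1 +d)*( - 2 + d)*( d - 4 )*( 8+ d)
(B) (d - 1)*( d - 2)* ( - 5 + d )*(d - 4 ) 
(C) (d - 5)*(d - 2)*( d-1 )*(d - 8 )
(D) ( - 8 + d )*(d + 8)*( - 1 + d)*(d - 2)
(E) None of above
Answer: E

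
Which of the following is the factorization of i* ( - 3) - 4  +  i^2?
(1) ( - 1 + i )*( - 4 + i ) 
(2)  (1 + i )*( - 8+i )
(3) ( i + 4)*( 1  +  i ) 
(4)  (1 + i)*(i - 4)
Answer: 4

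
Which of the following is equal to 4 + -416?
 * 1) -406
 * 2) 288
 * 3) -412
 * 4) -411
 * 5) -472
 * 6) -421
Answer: 3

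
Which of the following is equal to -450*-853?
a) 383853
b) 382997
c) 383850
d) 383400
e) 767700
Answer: c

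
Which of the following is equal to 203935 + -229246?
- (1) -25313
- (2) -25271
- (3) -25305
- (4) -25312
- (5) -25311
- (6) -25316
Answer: 5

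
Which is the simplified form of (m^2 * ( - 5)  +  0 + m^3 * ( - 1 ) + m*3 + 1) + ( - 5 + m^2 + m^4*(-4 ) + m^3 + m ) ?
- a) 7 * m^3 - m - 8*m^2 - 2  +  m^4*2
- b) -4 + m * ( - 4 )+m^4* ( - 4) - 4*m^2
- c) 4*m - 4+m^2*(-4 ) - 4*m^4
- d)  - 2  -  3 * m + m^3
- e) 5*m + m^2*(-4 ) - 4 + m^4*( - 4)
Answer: c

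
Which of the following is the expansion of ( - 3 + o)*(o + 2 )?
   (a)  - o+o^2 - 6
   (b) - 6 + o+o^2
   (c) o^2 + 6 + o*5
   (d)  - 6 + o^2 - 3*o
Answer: a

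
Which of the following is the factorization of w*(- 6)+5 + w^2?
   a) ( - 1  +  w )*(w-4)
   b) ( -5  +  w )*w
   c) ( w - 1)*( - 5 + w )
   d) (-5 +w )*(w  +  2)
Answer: c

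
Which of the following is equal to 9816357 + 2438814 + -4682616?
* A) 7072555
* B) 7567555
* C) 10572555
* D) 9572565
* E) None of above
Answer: E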